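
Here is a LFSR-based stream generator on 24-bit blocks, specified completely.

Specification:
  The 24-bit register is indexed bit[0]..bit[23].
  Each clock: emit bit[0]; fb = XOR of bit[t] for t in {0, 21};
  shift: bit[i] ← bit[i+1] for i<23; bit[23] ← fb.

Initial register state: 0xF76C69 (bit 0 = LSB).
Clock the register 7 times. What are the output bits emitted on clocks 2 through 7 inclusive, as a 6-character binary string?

001011

reg_0 = 0xF76C69
clock 1: out=1, reg = 0x7BB634
clock 2: out=0, reg = 0xBDDB1A
clock 3: out=0, reg = 0xDEED8D
clock 4: out=1, reg = 0xEF76C6
clock 5: out=0, reg = 0xF7BB63
clock 6: out=1, reg = 0x7BDDB1
clock 7: out=1, reg = 0x3DEED8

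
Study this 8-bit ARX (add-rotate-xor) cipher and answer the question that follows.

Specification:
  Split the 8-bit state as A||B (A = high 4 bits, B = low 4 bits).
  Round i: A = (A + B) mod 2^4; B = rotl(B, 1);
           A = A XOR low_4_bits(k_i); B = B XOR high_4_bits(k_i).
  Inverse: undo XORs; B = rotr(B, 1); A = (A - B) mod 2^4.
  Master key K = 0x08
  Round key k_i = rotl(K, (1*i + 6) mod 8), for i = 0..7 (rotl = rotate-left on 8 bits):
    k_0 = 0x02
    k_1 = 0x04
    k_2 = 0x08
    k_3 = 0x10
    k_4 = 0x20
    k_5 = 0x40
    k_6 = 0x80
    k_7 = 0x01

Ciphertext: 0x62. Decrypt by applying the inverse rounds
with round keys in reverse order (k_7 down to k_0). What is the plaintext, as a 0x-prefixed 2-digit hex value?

0xE2

s_0 = ciphertext = 0x62
s_1 = InvRound(s_0, k_7) = 0x61
s_2 = InvRound(s_1, k_6) = 0xAC
s_3 = InvRound(s_2, k_5) = 0x64
s_4 = InvRound(s_3, k_4) = 0x33
s_5 = InvRound(s_4, k_3) = 0x21
s_6 = InvRound(s_5, k_2) = 0x28
s_7 = InvRound(s_6, k_1) = 0x24
s_8 = InvRound(s_7, k_0) = 0xE2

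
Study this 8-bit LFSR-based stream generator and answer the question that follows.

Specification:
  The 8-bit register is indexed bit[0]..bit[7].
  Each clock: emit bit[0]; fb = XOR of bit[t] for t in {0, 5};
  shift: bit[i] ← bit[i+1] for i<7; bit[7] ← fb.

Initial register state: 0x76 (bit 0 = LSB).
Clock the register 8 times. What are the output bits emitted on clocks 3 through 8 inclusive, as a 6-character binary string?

reg_0 = 0x76
clock 1: out=0, reg = 0xBB
clock 2: out=1, reg = 0x5D
clock 3: out=1, reg = 0xAE
clock 4: out=0, reg = 0xD7
clock 5: out=1, reg = 0xEB
clock 6: out=1, reg = 0x75
clock 7: out=1, reg = 0x3A
clock 8: out=0, reg = 0x9D

101110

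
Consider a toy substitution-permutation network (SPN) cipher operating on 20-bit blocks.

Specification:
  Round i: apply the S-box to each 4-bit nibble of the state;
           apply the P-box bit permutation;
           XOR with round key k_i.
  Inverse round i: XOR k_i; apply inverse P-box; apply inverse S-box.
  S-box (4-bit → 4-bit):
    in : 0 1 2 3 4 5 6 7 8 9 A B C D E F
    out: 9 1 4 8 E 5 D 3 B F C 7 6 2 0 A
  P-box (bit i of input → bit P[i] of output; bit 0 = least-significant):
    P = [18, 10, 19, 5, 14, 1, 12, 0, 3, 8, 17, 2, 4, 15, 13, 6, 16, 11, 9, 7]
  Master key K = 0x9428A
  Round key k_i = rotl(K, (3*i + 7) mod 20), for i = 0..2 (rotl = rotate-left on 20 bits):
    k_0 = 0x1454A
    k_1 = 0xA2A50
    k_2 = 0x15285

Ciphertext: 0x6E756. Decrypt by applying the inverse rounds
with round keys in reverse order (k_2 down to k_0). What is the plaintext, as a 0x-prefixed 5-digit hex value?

0xBC4BD

s_0 = ciphertext = 0x6E756
s_1 = InvRound(s_0, k_2) = 0x09C47
s_2 = InvRound(s_1, k_1) = 0x2BA4C
s_3 = InvRound(s_2, k_0) = 0xBC4BD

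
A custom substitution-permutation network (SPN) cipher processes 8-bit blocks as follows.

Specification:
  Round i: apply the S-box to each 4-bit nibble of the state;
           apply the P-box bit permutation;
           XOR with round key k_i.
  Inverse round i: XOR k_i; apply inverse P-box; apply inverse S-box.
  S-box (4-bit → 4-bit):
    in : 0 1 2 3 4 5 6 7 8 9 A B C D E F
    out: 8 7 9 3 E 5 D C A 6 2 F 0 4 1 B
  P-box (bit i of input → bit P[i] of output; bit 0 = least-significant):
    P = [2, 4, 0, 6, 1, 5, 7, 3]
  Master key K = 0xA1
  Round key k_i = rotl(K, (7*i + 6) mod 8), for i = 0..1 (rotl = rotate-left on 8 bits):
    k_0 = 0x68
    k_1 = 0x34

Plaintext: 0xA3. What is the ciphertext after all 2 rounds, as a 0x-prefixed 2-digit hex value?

0xB6

s_0 = plaintext = 0xA3
s_1 = Round(s_0, k_0) = 0x5C
s_2 = Round(s_1, k_1) = 0xB6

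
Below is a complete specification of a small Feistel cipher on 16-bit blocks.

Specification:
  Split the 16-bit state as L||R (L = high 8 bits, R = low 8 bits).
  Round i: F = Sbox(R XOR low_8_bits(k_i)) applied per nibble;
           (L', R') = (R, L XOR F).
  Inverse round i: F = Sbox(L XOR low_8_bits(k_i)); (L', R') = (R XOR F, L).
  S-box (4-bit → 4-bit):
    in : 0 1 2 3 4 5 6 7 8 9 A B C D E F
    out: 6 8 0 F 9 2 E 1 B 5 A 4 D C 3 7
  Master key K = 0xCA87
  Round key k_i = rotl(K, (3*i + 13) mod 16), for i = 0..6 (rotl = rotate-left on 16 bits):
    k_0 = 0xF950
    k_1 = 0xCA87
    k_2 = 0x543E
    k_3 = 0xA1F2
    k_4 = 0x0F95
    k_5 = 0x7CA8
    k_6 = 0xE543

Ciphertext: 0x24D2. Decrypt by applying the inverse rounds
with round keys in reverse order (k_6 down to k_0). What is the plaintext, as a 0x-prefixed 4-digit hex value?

s_0 = ciphertext = 0x24D2
s_1 = InvRound(s_0, k_6) = 0x3324
s_2 = InvRound(s_1, k_5) = 0x7033
s_3 = InvRound(s_2, k_4) = 0x0170
s_4 = InvRound(s_3, k_3) = 0x0F01
s_5 = InvRound(s_4, k_2) = 0xF90F
s_6 = InvRound(s_5, k_1) = 0x1CF9
s_7 = InvRound(s_6, k_0) = 0x641C

0x641C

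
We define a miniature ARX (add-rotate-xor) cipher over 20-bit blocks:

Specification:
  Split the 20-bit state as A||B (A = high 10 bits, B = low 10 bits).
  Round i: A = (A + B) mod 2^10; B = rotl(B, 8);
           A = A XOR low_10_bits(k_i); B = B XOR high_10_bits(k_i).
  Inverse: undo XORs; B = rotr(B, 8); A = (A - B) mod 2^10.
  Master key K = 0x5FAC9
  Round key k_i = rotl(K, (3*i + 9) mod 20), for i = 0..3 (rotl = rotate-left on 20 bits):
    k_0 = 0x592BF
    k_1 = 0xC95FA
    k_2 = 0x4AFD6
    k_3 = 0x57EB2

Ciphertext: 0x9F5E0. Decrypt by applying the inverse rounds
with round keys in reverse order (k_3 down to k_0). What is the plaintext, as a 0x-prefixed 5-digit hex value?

0x66E30

s_0 = ciphertext = 0x9F5E0
s_1 = InvRound(s_0, k_3) = 0x74EFC
s_2 = InvRound(s_1, k_2) = 0xA9B5F
s_3 = InvRound(s_2, k_1) = 0x5D1E8
s_4 = InvRound(s_3, k_0) = 0x66E30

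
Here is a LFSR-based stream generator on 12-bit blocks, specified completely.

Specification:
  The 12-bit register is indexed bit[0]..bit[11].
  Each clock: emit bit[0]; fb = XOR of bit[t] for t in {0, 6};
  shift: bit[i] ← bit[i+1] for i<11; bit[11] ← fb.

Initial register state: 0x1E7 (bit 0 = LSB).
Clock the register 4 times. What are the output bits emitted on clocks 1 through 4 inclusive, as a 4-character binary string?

1110

reg_0 = 0x1E7
clock 1: out=1, reg = 0x0F3
clock 2: out=1, reg = 0x079
clock 3: out=1, reg = 0x03C
clock 4: out=0, reg = 0x01E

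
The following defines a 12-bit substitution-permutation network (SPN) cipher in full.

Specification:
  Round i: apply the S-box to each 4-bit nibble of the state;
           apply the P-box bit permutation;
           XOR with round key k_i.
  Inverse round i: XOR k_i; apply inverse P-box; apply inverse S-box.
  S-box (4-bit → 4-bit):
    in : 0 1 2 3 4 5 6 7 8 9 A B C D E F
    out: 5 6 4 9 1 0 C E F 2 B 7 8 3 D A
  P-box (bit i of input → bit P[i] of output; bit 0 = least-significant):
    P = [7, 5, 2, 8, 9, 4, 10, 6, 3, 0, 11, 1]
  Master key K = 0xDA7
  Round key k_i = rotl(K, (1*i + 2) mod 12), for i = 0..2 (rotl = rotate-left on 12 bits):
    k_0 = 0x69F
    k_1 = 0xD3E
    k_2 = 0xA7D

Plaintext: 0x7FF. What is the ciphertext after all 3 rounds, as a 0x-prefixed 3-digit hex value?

s_0 = plaintext = 0x7FF
s_1 = Round(s_0, k_0) = 0xFEC
s_2 = Round(s_1, k_1) = 0xA7D
s_3 = Round(s_2, k_2) = 0xE86

0xE86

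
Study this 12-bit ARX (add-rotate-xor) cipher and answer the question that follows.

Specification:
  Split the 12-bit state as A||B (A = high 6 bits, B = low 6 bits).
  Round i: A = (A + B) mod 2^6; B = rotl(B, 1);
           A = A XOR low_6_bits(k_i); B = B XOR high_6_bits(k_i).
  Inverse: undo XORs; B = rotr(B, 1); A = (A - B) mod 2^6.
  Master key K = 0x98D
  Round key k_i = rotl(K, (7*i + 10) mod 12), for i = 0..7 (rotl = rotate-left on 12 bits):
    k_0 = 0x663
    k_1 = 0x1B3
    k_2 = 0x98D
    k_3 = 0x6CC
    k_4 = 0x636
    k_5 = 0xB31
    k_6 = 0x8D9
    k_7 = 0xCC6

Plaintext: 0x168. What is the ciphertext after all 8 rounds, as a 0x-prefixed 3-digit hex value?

0x6F6

s_0 = plaintext = 0x168
s_1 = Round(s_0, k_0) = 0x388
s_2 = Round(s_1, k_1) = 0x956
s_3 = Round(s_2, k_2) = 0xD8A
s_4 = Round(s_3, k_3) = 0x30F
s_5 = Round(s_4, k_4) = 0xB46
s_6 = Round(s_5, k_5) = 0x0A0
s_7 = Round(s_6, k_6) = 0xEE2
s_8 = Round(s_7, k_7) = 0x6F6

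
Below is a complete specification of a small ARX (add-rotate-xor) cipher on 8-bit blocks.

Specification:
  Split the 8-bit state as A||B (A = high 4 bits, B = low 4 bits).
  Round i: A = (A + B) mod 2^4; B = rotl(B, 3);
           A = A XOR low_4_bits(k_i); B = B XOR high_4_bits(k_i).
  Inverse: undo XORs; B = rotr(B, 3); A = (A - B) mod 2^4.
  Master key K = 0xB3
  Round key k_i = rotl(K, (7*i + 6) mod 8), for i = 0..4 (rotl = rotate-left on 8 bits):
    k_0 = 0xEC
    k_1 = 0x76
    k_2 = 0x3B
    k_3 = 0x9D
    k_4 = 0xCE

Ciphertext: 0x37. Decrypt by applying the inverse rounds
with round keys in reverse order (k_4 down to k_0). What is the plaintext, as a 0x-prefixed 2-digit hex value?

s_0 = ciphertext = 0x37
s_1 = InvRound(s_0, k_4) = 0x67
s_2 = InvRound(s_1, k_3) = 0xED
s_3 = InvRound(s_2, k_2) = 0x8D
s_4 = InvRound(s_3, k_1) = 0x95
s_5 = InvRound(s_4, k_0) = 0xE7

0xE7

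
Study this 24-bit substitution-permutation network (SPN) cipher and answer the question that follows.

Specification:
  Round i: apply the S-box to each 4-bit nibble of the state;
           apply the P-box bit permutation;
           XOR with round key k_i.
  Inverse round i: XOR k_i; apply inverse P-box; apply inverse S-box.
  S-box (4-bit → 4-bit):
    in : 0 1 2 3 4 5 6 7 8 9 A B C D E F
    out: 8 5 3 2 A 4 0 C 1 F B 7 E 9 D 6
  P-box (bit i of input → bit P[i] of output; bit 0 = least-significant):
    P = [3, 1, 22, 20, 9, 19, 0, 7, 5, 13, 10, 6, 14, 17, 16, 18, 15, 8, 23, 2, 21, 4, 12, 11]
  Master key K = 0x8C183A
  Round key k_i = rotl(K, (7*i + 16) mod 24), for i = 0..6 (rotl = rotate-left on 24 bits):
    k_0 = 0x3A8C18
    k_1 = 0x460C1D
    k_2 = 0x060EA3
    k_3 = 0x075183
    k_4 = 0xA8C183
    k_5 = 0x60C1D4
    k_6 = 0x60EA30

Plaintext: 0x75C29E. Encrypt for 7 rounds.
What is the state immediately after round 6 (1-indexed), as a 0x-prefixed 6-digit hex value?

0x0372B9

s_0 = plaintext = 0x75C29E
s_1 = Round(s_0, k_0) = 0xE5B6B1
s_2 = Round(s_1, k_1) = 0xAD5614
s_3 = Round(s_2, k_2) = 0x3784B4
s_4 = Round(s_3, k_3) = 0x9F33D4
s_5 = Round(s_4, k_4) = 0x1AFA11
s_6 = Round(s_5, k_5) = 0x0372B9
s_7 = Round(s_6, k_6) = 0x3DC11B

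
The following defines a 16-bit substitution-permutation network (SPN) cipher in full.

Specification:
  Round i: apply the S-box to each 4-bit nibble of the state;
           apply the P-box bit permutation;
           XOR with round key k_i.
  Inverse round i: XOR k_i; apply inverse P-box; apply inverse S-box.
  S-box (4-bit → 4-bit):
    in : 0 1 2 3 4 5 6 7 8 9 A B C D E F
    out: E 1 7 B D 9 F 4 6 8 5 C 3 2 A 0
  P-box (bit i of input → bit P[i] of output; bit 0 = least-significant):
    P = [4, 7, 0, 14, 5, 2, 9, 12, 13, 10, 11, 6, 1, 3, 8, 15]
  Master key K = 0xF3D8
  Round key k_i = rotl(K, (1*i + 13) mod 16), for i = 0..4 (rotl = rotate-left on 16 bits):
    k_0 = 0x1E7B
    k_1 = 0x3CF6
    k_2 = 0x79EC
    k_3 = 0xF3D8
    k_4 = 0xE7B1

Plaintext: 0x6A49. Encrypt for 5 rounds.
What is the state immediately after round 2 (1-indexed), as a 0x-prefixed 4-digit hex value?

s_0 = plaintext = 0x6A49
s_1 = Round(s_0, k_0) = 0xE551
s_2 = Round(s_1, k_1) = 0x8C8E
s_3 = Round(s_2, k_2) = 0x1E60
s_4 = Round(s_3, k_3) = 0xA53F
s_5 = Round(s_4, k_4) = 0xD6D7

0x8C8E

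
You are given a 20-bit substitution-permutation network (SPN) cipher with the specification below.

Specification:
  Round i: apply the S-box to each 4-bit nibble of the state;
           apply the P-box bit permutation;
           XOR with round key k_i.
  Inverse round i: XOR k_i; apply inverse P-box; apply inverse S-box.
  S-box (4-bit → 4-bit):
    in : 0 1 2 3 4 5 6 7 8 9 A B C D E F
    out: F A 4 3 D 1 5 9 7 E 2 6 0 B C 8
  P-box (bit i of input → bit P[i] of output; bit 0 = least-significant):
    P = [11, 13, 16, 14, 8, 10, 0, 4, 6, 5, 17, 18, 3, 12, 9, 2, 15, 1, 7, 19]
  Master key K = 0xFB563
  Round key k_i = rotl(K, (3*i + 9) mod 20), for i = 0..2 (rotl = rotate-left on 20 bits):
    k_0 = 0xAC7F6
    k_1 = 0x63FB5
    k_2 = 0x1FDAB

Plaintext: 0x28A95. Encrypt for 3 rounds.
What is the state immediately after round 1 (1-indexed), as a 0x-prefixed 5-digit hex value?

s_0 = plaintext = 0x28A95
s_1 = Round(s_0, k_0) = 0xAD94F
s_2 = Round(s_1, k_1) = 0x06E8A
s_3 = Round(s_2, k_2) = 0xF5A20

0xAD94F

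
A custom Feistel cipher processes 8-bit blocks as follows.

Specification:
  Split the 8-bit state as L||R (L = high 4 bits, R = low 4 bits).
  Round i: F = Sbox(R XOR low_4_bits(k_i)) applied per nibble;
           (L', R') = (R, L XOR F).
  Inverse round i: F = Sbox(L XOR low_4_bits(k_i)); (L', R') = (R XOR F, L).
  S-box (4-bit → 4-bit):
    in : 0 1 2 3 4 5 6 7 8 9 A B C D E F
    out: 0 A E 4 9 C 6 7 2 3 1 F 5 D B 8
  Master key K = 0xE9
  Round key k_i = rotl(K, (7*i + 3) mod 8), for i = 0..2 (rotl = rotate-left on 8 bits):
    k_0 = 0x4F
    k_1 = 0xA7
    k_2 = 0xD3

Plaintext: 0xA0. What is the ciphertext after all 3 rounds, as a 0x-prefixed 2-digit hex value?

0xCA

s_0 = plaintext = 0xA0
s_1 = Round(s_0, k_0) = 0x02
s_2 = Round(s_1, k_1) = 0x2C
s_3 = Round(s_2, k_2) = 0xCA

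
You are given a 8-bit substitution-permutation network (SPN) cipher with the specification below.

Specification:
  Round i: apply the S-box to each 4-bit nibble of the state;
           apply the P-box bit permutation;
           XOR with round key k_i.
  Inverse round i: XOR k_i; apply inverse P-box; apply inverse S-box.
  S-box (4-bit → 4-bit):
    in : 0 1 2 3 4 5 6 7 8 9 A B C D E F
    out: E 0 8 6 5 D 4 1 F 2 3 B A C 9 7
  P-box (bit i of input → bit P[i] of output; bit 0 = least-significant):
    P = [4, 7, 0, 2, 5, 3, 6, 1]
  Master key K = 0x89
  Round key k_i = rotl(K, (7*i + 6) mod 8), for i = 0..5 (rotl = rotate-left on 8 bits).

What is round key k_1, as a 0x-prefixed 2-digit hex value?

K = 0x89
k_0 = rotl(K, (7*0+6) mod 8) = rotl(K, 6) = 0x62
k_1 = rotl(K, (7*1+6) mod 8) = rotl(K, 5) = 0x31

0x31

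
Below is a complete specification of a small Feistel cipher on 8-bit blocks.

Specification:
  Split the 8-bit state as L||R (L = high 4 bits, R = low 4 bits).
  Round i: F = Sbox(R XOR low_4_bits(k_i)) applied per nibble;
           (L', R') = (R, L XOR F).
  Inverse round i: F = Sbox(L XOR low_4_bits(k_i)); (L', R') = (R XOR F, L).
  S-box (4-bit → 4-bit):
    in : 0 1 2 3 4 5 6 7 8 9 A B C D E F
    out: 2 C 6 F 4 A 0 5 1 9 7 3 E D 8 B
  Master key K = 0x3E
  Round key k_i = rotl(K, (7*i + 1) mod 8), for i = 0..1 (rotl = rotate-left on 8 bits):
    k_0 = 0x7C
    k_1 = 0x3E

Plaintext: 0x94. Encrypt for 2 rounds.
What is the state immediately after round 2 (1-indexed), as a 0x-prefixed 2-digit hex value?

0x84

s_0 = plaintext = 0x94
s_1 = Round(s_0, k_0) = 0x48
s_2 = Round(s_1, k_1) = 0x84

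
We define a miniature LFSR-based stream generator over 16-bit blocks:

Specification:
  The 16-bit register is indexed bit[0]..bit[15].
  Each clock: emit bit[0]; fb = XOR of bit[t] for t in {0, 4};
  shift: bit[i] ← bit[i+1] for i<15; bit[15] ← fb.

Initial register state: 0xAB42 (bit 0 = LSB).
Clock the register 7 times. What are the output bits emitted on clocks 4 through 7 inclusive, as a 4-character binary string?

0001

reg_0 = 0xAB42
clock 1: out=0, reg = 0x55A1
clock 2: out=1, reg = 0xAAD0
clock 3: out=0, reg = 0xD568
clock 4: out=0, reg = 0x6AB4
clock 5: out=0, reg = 0xB55A
clock 6: out=0, reg = 0xDAAD
clock 7: out=1, reg = 0xED56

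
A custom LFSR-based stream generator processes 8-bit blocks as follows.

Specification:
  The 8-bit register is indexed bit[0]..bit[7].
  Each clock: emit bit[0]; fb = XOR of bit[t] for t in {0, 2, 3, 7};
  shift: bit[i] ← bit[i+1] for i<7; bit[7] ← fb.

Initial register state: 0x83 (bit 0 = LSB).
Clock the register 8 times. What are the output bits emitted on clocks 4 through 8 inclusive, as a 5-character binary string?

00001

reg_0 = 0x83
clock 1: out=1, reg = 0x41
clock 2: out=1, reg = 0xA0
clock 3: out=0, reg = 0xD0
clock 4: out=0, reg = 0xE8
clock 5: out=0, reg = 0x74
clock 6: out=0, reg = 0xBA
clock 7: out=0, reg = 0x5D
clock 8: out=1, reg = 0xAE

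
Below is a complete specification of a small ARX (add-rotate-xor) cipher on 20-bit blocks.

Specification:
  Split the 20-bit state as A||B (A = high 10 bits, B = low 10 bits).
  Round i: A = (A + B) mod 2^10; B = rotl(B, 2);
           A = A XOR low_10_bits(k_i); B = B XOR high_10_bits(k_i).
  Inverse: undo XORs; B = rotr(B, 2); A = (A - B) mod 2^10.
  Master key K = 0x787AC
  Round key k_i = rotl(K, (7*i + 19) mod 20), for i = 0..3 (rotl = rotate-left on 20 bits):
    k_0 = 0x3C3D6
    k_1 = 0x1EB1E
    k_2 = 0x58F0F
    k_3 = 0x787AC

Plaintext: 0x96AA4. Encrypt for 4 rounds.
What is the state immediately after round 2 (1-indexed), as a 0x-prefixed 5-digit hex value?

0xA51F0

s_0 = plaintext = 0x96AA4
s_1 = Round(s_0, k_0) = 0xCA262
s_2 = Round(s_1, k_1) = 0xA51F0
s_3 = Round(s_2, k_2) = 0xE2EA2
s_4 = Round(s_3, k_3) = 0x6076B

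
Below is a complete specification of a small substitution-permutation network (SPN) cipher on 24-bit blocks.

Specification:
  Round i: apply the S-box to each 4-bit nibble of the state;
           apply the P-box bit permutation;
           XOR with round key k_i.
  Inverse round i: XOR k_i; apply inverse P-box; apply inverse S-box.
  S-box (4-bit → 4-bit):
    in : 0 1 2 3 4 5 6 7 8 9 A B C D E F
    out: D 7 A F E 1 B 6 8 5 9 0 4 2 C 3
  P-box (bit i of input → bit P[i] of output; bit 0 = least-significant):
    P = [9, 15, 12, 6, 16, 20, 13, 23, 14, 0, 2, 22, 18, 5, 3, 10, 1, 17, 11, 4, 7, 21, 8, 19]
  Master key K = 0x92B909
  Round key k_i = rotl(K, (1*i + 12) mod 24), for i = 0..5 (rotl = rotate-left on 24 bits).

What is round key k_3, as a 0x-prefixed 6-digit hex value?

K = 0x92B909
k_0 = rotl(K, (1*0+12) mod 24) = rotl(K, 12) = 0x90992B
k_1 = rotl(K, (1*1+12) mod 24) = rotl(K, 13) = 0x213257
k_2 = rotl(K, (1*2+12) mod 24) = rotl(K, 14) = 0x4264AE
k_3 = rotl(K, (1*3+12) mod 24) = rotl(K, 15) = 0x84C95C

0x84C95C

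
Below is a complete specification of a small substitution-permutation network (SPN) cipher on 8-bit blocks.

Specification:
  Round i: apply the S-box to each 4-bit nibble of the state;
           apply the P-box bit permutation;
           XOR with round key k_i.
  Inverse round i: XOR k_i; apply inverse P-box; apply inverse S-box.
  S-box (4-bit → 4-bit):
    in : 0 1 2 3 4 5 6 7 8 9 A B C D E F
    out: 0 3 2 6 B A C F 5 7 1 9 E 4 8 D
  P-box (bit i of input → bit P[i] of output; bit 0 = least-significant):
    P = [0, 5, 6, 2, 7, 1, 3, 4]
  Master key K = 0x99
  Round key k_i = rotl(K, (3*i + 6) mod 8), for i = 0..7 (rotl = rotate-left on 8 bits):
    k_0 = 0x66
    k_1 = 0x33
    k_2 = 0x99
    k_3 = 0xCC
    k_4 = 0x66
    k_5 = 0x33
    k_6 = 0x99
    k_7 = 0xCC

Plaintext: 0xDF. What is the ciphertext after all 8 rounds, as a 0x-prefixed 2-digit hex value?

0x12

s_0 = plaintext = 0xDF
s_1 = Round(s_0, k_0) = 0x2B
s_2 = Round(s_1, k_1) = 0x34
s_3 = Round(s_2, k_2) = 0xB6
s_4 = Round(s_3, k_3) = 0x18
s_5 = Round(s_4, k_4) = 0xA5
s_6 = Round(s_5, k_5) = 0x97
s_7 = Round(s_6, k_6) = 0x76
s_8 = Round(s_7, k_7) = 0x12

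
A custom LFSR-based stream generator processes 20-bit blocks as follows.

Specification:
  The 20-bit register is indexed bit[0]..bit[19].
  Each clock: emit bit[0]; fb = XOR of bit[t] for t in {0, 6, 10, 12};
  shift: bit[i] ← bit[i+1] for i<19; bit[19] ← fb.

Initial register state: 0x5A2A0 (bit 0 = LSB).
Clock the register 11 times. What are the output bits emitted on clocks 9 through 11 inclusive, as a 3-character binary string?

reg_0 = 0x5A2A0
clock 1: out=0, reg = 0x2D150
clock 2: out=0, reg = 0x168A8
clock 3: out=0, reg = 0x0B454
clock 4: out=0, reg = 0x85A2A
clock 5: out=0, reg = 0xC2D15
clock 6: out=1, reg = 0x6168A
clock 7: out=0, reg = 0x30B45
clock 8: out=1, reg = 0x185A2
clock 9: out=0, reg = 0x8C2D1
clock 10: out=1, reg = 0x46168
clock 11: out=0, reg = 0xA30B4

010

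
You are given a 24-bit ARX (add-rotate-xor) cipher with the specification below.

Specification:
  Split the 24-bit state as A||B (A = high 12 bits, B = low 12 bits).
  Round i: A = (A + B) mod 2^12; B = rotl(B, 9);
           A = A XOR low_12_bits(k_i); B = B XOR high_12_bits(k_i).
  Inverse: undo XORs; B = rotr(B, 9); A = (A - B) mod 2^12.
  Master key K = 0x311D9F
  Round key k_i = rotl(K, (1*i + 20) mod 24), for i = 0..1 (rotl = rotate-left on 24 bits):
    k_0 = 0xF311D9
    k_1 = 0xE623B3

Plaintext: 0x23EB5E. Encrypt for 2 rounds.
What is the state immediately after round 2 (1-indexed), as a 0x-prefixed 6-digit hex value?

s_0 = plaintext = 0x23EB5E
s_1 = Round(s_0, k_0) = 0xC4525A
s_2 = Round(s_1, k_1) = 0xD2CA29

0xD2CA29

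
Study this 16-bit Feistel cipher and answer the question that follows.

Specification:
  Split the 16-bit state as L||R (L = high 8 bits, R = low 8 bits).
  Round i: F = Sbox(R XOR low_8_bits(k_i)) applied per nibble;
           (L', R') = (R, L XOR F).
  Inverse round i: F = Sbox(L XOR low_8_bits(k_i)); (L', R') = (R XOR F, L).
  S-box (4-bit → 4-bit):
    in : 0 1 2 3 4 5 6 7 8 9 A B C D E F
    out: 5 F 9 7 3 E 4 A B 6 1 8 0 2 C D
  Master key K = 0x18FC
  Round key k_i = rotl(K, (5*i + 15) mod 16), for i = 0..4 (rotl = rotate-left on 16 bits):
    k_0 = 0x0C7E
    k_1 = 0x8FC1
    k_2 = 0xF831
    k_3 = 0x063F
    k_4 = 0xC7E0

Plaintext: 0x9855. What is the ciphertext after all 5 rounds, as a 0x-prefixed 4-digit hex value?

0xF0BD

s_0 = plaintext = 0x9855
s_1 = Round(s_0, k_0) = 0x5500
s_2 = Round(s_1, k_1) = 0x005A
s_3 = Round(s_2, k_2) = 0x5A48
s_4 = Round(s_3, k_3) = 0x48F0
s_5 = Round(s_4, k_4) = 0xF0BD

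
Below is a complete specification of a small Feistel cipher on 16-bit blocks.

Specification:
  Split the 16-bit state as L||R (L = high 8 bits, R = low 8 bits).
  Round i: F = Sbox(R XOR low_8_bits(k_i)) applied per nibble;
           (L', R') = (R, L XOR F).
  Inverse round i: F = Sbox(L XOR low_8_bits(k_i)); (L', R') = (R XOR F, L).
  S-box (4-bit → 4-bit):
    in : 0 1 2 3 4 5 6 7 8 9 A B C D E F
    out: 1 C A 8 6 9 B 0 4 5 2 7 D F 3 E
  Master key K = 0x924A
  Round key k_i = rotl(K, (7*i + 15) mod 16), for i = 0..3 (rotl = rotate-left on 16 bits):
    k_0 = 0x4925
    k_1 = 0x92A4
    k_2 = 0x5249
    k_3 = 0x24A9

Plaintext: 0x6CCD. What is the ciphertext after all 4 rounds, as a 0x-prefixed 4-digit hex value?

s_0 = plaintext = 0x6CCD
s_1 = Round(s_0, k_0) = 0xCD58
s_2 = Round(s_1, k_1) = 0x5820
s_3 = Round(s_2, k_2) = 0x20ED
s_4 = Round(s_3, k_3) = 0xED46

0xED46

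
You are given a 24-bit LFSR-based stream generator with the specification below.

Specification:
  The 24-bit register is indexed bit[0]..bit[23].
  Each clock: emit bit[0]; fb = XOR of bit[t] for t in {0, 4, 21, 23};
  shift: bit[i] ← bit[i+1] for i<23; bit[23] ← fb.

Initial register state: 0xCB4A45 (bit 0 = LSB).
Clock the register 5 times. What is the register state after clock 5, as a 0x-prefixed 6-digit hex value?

0x965A52

reg_0 = 0xCB4A45
clock 1: out=1, reg = 0x65A522
clock 2: out=0, reg = 0xB2D291
clock 3: out=1, reg = 0x596948
clock 4: out=0, reg = 0x2CB4A4
clock 5: out=0, reg = 0x965A52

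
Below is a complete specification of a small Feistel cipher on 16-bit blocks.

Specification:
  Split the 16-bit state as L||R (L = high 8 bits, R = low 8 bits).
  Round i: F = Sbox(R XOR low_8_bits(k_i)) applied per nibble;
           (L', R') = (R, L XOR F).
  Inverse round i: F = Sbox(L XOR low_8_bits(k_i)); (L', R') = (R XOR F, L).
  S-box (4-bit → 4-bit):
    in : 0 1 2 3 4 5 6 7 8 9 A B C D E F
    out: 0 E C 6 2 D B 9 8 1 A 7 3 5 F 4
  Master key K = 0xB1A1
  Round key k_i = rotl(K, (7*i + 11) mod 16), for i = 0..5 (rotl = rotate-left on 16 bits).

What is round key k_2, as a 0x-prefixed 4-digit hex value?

K = 0xB1A1
k_0 = rotl(K, (7*0+11) mod 16) = rotl(K, 11) = 0x0D8D
k_1 = rotl(K, (7*1+11) mod 16) = rotl(K, 2) = 0xC686
k_2 = rotl(K, (7*2+11) mod 16) = rotl(K, 9) = 0x4363

0x4363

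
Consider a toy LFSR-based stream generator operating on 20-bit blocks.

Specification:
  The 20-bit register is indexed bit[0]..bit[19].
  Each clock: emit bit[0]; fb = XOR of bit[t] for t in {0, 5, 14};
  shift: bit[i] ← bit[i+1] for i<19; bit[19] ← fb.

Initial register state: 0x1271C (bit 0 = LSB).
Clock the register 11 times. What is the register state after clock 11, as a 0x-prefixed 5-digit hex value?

0xC4024

reg_0 = 0x1271C
clock 1: out=0, reg = 0x0938E
clock 2: out=0, reg = 0x049C7
clock 3: out=1, reg = 0x024E3
clock 4: out=1, reg = 0x01271
clock 5: out=1, reg = 0x00938
clock 6: out=0, reg = 0x8049C
clock 7: out=0, reg = 0x4024E
clock 8: out=0, reg = 0x20127
clock 9: out=1, reg = 0x10093
clock 10: out=1, reg = 0x88049
clock 11: out=1, reg = 0xC4024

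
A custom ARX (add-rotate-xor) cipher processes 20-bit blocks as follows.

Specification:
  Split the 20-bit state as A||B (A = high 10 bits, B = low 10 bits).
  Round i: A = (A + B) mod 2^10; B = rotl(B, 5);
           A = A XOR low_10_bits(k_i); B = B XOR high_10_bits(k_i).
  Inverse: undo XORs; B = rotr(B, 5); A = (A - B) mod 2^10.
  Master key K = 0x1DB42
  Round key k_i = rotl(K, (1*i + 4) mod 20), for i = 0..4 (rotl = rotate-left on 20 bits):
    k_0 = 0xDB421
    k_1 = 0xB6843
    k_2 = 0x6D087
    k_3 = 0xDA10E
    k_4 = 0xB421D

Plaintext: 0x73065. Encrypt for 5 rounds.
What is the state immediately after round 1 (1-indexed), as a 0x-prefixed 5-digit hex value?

s_0 = plaintext = 0x73065
s_1 = Round(s_0, k_0) = 0x843CE
s_2 = Round(s_1, k_1) = 0x67704
s_3 = Round(s_2, k_2) = 0x0992C
s_4 = Round(s_3, k_3) = 0x172E1
s_5 = Round(s_4, k_4) = 0x482E7

0x843CE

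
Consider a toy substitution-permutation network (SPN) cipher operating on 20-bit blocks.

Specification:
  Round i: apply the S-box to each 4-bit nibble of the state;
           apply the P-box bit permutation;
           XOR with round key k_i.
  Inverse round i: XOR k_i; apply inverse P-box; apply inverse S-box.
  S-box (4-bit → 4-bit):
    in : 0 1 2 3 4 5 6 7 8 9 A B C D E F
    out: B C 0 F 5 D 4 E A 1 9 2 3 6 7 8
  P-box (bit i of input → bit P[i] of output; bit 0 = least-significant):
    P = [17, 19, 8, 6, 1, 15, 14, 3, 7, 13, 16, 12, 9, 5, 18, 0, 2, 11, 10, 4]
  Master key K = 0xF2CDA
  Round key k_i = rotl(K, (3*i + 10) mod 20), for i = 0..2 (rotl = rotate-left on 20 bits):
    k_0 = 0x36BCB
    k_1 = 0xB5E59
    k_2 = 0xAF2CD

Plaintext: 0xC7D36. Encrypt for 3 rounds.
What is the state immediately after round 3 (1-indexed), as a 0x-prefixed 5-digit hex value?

s_0 = plaintext = 0xC7D36
s_1 = Round(s_0, k_0) = 0x682E4
s_2 = Round(s_1, k_1) = 0x99B7A
s_3 = Round(s_2, k_2) = 0x81081

0x81081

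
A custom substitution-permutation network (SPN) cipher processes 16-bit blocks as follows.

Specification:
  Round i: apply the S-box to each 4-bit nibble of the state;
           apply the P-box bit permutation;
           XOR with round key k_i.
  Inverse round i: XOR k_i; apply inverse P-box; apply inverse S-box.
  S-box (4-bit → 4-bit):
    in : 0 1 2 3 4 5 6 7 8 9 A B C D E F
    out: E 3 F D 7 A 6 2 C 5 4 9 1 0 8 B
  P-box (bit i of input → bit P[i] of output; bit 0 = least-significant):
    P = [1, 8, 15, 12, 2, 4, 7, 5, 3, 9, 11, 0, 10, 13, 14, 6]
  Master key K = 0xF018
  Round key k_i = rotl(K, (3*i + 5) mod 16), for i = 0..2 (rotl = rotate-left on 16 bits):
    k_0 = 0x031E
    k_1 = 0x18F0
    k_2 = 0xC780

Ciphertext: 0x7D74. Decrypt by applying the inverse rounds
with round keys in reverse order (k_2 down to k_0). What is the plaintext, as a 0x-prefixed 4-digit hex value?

s_0 = ciphertext = 0x7D74
s_1 = InvRound(s_0, k_2) = 0x5628
s_2 = InvRound(s_1, k_1) = 0x346D
s_3 = InvRound(s_2, k_0) = 0xF55F

0xF55F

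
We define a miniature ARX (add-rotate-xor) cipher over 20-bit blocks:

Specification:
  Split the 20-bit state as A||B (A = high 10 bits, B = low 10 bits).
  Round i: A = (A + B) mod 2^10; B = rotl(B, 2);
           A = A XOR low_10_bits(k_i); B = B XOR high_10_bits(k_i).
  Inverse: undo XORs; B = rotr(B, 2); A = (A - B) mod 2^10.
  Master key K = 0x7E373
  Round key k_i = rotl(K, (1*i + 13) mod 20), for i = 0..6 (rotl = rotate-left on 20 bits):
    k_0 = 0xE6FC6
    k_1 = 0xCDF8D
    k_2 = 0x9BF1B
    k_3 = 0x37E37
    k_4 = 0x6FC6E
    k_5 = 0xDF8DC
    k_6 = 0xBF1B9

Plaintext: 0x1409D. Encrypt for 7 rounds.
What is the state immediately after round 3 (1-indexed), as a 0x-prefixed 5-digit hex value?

s_0 = plaintext = 0x1409D
s_1 = Round(s_0, k_0) = 0xCADEF
s_2 = Round(s_1, k_1) = 0xA5C8A
s_3 = Round(s_2, k_2) = 0x0E847
s_4 = Round(s_3, k_3) = 0xAD9C3
s_5 = Round(s_4, k_4) = 0x05EB2
s_6 = Round(s_5, k_5) = 0x855B4
s_7 = Round(s_6, k_6) = 0x9C02D

0x0E847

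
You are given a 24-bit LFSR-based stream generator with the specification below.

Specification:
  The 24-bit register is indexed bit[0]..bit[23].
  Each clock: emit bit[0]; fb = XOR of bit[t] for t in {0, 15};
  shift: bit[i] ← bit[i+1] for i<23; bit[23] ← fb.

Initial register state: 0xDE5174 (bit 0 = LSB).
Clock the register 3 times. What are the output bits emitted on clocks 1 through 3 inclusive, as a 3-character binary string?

reg_0 = 0xDE5174
clock 1: out=0, reg = 0x6F28BA
clock 2: out=0, reg = 0x37945D
clock 3: out=1, reg = 0x1BCA2E

001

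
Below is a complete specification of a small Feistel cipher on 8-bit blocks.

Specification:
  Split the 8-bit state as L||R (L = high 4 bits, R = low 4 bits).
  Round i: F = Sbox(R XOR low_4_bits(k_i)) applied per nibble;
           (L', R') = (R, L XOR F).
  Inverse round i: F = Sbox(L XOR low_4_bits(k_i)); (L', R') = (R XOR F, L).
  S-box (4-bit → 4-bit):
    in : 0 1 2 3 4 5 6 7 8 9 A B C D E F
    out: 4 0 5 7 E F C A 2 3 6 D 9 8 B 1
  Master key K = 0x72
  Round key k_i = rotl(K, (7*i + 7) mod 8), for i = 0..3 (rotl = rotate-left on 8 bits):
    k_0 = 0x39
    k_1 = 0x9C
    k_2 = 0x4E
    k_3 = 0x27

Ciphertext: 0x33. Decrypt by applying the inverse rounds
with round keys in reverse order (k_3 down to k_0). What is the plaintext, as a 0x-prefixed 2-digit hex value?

s_0 = ciphertext = 0x33
s_1 = InvRound(s_0, k_3) = 0xD3
s_2 = InvRound(s_1, k_2) = 0x4D
s_3 = InvRound(s_2, k_1) = 0xF4
s_4 = InvRound(s_3, k_0) = 0x8F

0x8F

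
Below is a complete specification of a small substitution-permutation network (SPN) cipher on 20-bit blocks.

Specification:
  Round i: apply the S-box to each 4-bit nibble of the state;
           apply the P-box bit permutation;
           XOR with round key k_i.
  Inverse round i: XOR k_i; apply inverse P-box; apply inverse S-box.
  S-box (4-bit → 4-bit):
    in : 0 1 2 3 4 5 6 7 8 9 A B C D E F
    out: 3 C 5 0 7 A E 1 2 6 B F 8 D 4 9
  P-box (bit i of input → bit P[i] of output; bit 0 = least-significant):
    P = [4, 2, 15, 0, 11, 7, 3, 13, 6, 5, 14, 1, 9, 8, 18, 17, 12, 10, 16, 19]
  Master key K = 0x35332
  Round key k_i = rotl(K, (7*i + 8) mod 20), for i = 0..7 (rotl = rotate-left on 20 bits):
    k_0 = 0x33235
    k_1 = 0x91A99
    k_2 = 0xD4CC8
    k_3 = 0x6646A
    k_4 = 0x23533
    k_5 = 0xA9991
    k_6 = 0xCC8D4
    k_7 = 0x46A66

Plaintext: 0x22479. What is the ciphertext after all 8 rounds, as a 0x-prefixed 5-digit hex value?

s_0 = plaintext = 0x22479
s_1 = Round(s_0, k_0) = 0x6E851
s_2 = Round(s_1, k_1) = 0x4BE38
s_3 = Round(s_2, k_2) = 0xA1BCC
s_4 = Round(s_3, k_3) = 0x81009
s_5 = Round(s_4, k_4) = 0x4B9D7
s_6 = Round(s_5, k_5) = 0xDE6A9
s_7 = Round(s_6, k_6) = 0x13072
s_8 = Round(s_7, k_7) = 0xDE216

0xDE216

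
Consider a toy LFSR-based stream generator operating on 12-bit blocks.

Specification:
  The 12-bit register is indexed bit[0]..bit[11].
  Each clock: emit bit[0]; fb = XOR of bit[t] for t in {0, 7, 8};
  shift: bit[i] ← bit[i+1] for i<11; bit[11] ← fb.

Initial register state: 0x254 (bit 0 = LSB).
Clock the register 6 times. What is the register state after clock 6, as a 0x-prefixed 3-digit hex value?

reg_0 = 0x254
clock 1: out=0, reg = 0x12A
clock 2: out=0, reg = 0x895
clock 3: out=1, reg = 0x44A
clock 4: out=0, reg = 0x225
clock 5: out=1, reg = 0x912
clock 6: out=0, reg = 0xC89

0xC89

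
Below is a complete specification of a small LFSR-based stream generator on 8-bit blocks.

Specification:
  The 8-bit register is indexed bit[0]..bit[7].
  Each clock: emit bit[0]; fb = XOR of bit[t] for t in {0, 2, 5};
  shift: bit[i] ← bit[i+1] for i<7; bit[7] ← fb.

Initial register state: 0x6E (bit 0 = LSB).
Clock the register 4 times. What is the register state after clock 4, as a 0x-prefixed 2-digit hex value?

0x66

reg_0 = 0x6E
clock 1: out=0, reg = 0x37
clock 2: out=1, reg = 0x9B
clock 3: out=1, reg = 0xCD
clock 4: out=1, reg = 0x66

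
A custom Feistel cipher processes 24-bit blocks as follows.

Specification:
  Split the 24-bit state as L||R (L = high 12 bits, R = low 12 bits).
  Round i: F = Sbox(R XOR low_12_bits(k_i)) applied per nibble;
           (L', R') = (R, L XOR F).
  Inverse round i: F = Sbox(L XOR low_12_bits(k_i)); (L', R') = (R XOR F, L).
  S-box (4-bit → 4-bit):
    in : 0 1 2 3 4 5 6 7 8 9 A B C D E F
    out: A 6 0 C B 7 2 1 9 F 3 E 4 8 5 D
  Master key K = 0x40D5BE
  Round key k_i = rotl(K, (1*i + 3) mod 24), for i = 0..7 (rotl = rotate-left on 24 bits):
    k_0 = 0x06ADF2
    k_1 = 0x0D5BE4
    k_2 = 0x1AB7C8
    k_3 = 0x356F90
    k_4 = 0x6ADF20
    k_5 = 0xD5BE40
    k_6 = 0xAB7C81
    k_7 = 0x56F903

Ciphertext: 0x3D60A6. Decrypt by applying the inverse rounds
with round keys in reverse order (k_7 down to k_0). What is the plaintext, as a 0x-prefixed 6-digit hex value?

0x3D0457

s_0 = ciphertext = 0x3D60A6
s_1 = InvRound(s_0, k_7) = 0x3213D6
s_2 = InvRound(s_1, k_6) = 0xEEC321
s_3 = InvRound(s_2, k_5) = 0x915EEC
s_4 = InvRound(s_3, k_4) = 0xC2B915
s_5 = InvRound(s_4, k_3) = 0x5FBC2B
s_6 = InvRound(s_5, k_2) = 0xCE75FB
s_7 = InvRound(s_6, k_1) = 0x457CE7
s_8 = InvRound(s_7, k_0) = 0x3D0457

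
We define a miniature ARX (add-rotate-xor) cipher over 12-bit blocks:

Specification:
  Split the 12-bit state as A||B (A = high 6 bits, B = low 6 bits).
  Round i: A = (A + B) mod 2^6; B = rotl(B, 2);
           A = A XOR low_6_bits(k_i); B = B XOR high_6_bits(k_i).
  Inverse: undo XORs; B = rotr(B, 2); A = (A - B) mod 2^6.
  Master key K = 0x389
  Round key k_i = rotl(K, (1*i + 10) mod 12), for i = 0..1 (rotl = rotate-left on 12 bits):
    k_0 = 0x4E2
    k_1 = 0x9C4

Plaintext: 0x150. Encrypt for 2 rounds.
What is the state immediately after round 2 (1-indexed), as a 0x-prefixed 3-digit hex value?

s_0 = plaintext = 0x150
s_1 = Round(s_0, k_0) = 0xDD2
s_2 = Round(s_1, k_1) = 0x36E

0x36E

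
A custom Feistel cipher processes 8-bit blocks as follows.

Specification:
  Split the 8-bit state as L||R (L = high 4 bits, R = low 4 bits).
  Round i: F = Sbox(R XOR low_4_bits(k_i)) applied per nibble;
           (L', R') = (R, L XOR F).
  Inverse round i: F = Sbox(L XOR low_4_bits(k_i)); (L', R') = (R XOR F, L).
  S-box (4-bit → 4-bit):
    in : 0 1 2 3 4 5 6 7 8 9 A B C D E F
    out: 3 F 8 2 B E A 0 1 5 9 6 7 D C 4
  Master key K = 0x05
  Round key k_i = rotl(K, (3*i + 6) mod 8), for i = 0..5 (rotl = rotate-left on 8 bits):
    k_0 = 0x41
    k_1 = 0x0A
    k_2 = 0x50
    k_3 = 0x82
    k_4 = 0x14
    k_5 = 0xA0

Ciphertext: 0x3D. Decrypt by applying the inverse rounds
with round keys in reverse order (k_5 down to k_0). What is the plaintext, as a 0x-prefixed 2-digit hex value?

s_0 = ciphertext = 0x3D
s_1 = InvRound(s_0, k_5) = 0xF3
s_2 = InvRound(s_1, k_4) = 0x5F
s_3 = InvRound(s_2, k_3) = 0xF5
s_4 = InvRound(s_3, k_2) = 0x1F
s_5 = InvRound(s_4, k_1) = 0x91
s_6 = InvRound(s_5, k_0) = 0x09

0x09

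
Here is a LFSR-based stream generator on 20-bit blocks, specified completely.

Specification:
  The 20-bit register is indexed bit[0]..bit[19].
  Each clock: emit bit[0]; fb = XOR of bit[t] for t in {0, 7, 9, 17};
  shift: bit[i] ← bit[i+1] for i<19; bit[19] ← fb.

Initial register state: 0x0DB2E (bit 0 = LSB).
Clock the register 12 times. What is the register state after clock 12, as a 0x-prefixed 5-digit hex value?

reg_0 = 0x0DB2E
clock 1: out=0, reg = 0x86D97
clock 2: out=1, reg = 0x436CB
clock 3: out=1, reg = 0xA1B65
clock 4: out=1, reg = 0xD0DB2
clock 5: out=0, reg = 0xE86D9
clock 6: out=1, reg = 0x7436C
clock 7: out=0, reg = 0x3A1B6
clock 8: out=0, reg = 0x1D0DB
clock 9: out=1, reg = 0x0E86D
clock 10: out=1, reg = 0x87436
clock 11: out=0, reg = 0x43A1B
clock 12: out=1, reg = 0x21D0D

0x21D0D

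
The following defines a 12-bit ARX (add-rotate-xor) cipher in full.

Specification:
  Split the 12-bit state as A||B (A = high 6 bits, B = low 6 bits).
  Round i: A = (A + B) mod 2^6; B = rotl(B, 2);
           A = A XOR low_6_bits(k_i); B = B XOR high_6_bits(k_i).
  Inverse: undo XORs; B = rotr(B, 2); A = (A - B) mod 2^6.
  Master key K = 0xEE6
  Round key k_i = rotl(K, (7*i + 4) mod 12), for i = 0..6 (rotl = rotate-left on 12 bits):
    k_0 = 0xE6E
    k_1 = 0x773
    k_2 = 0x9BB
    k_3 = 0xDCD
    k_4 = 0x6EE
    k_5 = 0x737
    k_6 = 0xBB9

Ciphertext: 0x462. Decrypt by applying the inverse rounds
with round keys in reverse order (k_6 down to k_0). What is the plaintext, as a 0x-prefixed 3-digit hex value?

s_0 = ciphertext = 0x462
s_1 = InvRound(s_0, k_6) = 0x943
s_2 = InvRound(s_1, k_5) = 0x6F7
s_3 = InvRound(s_2, k_4) = 0xA8B
s_4 = InvRound(s_3, k_3) = 0x60F
s_5 = InvRound(s_4, k_2) = 0x25A
s_6 = InvRound(s_5, k_1) = 0x271
s_7 = InvRound(s_6, k_0) = 0x942

0x942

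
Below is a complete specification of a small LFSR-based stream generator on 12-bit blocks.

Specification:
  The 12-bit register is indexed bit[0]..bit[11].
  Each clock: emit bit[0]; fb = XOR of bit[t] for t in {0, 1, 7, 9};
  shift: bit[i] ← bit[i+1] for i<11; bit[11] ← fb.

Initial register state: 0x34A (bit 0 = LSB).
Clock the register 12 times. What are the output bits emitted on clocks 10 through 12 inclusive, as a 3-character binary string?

reg_0 = 0x34A
clock 1: out=0, reg = 0x1A5
clock 2: out=1, reg = 0x0D2
clock 3: out=0, reg = 0x069
clock 4: out=1, reg = 0x834
clock 5: out=0, reg = 0x41A
clock 6: out=0, reg = 0xA0D
clock 7: out=1, reg = 0x506
clock 8: out=0, reg = 0xA83
clock 9: out=1, reg = 0x541
clock 10: out=1, reg = 0xAA0
clock 11: out=0, reg = 0x550
clock 12: out=0, reg = 0x2A8

100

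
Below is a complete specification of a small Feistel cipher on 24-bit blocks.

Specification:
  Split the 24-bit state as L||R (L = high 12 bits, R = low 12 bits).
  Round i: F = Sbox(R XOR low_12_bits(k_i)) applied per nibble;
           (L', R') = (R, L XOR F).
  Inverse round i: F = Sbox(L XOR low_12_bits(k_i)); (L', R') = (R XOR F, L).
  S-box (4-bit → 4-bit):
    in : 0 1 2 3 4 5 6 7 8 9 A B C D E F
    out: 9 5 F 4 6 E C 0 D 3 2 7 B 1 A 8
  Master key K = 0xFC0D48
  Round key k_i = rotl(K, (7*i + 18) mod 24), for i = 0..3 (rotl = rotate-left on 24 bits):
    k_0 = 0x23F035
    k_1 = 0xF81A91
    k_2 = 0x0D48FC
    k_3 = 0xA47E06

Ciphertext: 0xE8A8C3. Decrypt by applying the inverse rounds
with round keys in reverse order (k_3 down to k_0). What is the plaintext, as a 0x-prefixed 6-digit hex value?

0x8C7169

s_0 = ciphertext = 0xE8A8C3
s_1 = InvRound(s_0, k_3) = 0x118E8A
s_2 = InvRound(s_1, k_2) = 0xD2C118
s_3 = InvRound(s_2, k_1) = 0x169D2C
s_4 = InvRound(s_3, k_0) = 0x8C7169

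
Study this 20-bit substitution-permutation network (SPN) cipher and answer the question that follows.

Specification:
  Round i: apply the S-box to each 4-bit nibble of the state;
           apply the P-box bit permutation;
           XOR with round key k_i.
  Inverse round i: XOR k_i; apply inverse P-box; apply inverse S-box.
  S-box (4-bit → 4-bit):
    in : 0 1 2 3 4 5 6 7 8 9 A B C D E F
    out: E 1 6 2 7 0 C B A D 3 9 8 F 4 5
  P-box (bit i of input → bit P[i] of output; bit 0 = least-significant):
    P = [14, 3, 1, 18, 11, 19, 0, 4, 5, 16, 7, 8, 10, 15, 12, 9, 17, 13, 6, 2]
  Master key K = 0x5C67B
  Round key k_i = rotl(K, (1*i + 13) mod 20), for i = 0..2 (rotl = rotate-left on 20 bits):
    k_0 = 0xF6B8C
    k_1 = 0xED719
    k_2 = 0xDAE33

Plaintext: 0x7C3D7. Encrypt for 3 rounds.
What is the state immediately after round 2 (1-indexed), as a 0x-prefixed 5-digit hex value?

0xE2D6C

s_0 = plaintext = 0x7C3D7
s_1 = Round(s_0, k_0) = 0x00191
s_2 = Round(s_1, k_1) = 0xE2D6C
s_3 = Round(s_2, k_2) = 0x83FC2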